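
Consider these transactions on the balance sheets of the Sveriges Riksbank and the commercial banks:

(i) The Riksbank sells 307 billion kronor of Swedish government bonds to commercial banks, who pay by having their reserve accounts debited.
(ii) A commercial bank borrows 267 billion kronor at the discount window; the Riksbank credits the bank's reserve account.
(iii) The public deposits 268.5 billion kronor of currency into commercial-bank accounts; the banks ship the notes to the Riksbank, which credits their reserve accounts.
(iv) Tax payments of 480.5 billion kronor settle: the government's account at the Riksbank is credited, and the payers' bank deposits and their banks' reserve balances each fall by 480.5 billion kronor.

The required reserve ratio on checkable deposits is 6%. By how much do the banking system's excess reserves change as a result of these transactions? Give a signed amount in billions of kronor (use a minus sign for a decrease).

-239.28 billion

OMO sale (to banks) 307 billion kronor: reserves −307B, deposits 0.
Discount-window loan 267 billion kronor: reserves +267B, deposits 0.
Currency deposit 268.5 billion kronor: reserves +268.5B, deposits +268.5B.
Government account inflow 480.5 billion kronor: reserves −480.5B, deposits −480.5B.
Totals: Δreserves = −252B, Δdeposits = −212B.
Δrequired reserves = 6% × −212B = −12.72B.
Δexcess reserves = Δreserves − Δrequired = −252B − (−12.72B) = -239.28 billion.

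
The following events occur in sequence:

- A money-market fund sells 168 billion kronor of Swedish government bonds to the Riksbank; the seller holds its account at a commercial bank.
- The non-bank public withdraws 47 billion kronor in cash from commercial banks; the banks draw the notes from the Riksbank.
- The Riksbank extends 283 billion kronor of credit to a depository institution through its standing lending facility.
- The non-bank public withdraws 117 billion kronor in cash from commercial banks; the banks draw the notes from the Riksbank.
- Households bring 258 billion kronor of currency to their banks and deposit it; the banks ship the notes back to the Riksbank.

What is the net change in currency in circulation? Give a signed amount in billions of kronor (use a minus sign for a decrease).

-94 billion

Riksbank balance sheet:
  Assets:      Securities +168B, Loans to banks +283B
  Liabilities: Bank reserves +545B, Currency in circulation −94B
Commercial banking system:
  Assets:      Reserves at CB +545B
  Liabilities: Checkable deposits +262B, Borrowings from CB +283B
So the change in currency in circulation is -94 billion.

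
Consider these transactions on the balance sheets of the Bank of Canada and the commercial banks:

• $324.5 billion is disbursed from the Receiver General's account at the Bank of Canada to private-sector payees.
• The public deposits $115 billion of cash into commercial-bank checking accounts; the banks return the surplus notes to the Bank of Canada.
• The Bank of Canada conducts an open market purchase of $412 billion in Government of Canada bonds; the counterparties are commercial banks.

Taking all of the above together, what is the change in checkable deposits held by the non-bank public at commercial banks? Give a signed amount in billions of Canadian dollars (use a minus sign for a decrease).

Government spending $324.5 billion: non-bank counterparties' bank balances rise → +$324.5B.
Currency deposit $115 billion: non-bank counterparties' bank balances rise → +$115B.
OMO purchase (from banks) $412 billion: the counterparty is a bank, so public deposits are unchanged → 0.
Net: 324.5 + 115 + 0 = +$439.5 billion.

+$439.5 billion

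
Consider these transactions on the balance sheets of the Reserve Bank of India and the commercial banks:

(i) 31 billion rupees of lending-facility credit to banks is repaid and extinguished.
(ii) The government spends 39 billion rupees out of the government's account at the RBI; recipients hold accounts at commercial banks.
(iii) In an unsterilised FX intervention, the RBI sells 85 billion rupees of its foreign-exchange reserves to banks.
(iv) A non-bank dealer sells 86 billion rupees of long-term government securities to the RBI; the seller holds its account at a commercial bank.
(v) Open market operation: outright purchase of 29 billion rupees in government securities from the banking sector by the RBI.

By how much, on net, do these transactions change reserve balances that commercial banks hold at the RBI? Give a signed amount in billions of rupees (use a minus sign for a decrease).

Discount-window repayment 31 billion rupees: repayment is debited from reserves → −31B.
Government spending 39 billion rupees: government payments flow into bank reserve accounts → +39B.
FX sale 85 billion rupees: the buying banks pay out of their reserve balances → −85B.
Asset purchase (from non-banks) 86 billion rupees: the RBI pays by crediting reserve accounts → +86B.
OMO purchase (from banks) 29 billion rupees: the RBI pays by crediting reserve accounts → +29B.
Net: −31 + 39 − 85 + 86 + 29 = +38 billion.

+38 billion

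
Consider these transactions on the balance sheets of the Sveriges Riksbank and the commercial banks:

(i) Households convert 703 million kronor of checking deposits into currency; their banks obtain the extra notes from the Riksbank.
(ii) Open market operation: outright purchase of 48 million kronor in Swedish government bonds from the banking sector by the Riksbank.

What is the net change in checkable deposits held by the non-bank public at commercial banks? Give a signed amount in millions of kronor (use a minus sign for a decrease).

Riksbank balance sheet:
  Assets:      Securities +48M
  Liabilities: Bank reserves −655M, Currency in circulation +703M
Commercial banking system:
  Assets:      Reserves at CB −655M, Securities −48M
  Liabilities: Checkable deposits −703M
So the change in checkable deposits held by the non-bank public at commercial banks is -703 million.

-703 million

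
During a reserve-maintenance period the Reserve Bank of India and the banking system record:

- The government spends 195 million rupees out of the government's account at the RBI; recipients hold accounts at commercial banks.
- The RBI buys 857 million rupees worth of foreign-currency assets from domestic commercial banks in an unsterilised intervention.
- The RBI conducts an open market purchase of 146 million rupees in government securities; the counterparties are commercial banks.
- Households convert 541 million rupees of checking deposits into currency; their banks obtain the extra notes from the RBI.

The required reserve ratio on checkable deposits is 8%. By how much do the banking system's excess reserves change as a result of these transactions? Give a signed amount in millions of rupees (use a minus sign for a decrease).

+684.68 million

Government spending 195 million rupees: reserves +195M, deposits +195M.
FX purchase 857 million rupees: reserves +857M, deposits 0.
OMO purchase (from banks) 146 million rupees: reserves +146M, deposits 0.
Currency withdrawal 541 million rupees: reserves −541M, deposits −541M.
Totals: Δreserves = +657M, Δdeposits = −346M.
Δrequired reserves = 8% × −346M = −27.68M.
Δexcess reserves = Δreserves − Δrequired = +657M − (−27.68M) = +684.68 million.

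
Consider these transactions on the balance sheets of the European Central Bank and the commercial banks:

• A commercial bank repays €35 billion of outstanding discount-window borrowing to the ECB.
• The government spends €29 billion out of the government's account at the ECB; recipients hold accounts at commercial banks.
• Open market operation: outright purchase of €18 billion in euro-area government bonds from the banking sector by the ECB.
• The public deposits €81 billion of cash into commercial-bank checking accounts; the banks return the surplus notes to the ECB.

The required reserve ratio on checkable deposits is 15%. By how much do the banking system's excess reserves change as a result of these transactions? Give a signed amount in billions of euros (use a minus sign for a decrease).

Discount-window repayment €35 billion: reserves −€35B, deposits 0.
Government spending €29 billion: reserves +€29B, deposits +€29B.
OMO purchase (from banks) €18 billion: reserves +€18B, deposits 0.
Currency deposit €81 billion: reserves +€81B, deposits +€81B.
Totals: Δreserves = +€93B, Δdeposits = +€110B.
Δrequired reserves = 15% × +€110B = +€16.5B.
Δexcess reserves = Δreserves − Δrequired = +€93B − (+€16.5B) = +€76.5 billion.

+€76.5 billion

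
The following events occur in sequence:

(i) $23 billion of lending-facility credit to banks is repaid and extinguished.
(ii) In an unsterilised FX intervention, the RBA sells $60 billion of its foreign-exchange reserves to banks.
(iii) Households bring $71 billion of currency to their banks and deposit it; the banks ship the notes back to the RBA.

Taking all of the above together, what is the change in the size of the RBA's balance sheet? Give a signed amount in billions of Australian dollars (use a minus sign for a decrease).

-$83 billion

RBA balance sheet:
  Assets:      Loans to banks −$23B, Foreign assets −$60B
  Liabilities: Bank reserves −$12B, Currency in circulation −$71B
Commercial banking system:
  Assets:      Reserves at CB −$12B, Foreign assets +$60B
  Liabilities: Checkable deposits +$71B, Borrowings from CB −$23B
Change in total RBA assets = -$83 billion.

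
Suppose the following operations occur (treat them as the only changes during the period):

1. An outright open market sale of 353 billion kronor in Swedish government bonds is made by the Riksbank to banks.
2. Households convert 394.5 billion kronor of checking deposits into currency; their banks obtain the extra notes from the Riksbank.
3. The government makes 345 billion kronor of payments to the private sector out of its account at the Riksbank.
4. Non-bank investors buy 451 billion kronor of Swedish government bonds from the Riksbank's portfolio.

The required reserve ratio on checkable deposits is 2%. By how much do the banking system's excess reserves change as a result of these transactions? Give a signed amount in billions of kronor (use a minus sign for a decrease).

-843.49 billion

OMO sale (to banks) 353 billion kronor: reserves −353B, deposits 0.
Currency withdrawal 394.5 billion kronor: reserves −394.5B, deposits −394.5B.
Government spending 345 billion kronor: reserves +345B, deposits +345B.
Asset sale (to non-banks) 451 billion kronor: reserves −451B, deposits −451B.
Totals: Δreserves = −853.5B, Δdeposits = −500.5B.
Δrequired reserves = 2% × −500.5B = −10.01B.
Δexcess reserves = Δreserves − Δrequired = −853.5B − (−10.01B) = -843.49 billion.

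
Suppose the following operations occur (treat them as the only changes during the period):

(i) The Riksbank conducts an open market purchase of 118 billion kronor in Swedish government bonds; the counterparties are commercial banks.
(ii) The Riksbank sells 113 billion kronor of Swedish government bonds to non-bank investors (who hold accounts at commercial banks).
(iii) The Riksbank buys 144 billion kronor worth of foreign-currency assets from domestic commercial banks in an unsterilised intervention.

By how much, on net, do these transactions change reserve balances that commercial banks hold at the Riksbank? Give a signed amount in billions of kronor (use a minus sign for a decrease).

Riksbank balance sheet:
  Assets:      Securities +5B, Foreign assets +144B
  Liabilities: Bank reserves +149B
Commercial banking system:
  Assets:      Reserves at CB +149B, Securities −118B, Foreign assets −144B
  Liabilities: Checkable deposits −113B
So the change in reserve balances that commercial banks hold at the Riksbank is +149 billion.

+149 billion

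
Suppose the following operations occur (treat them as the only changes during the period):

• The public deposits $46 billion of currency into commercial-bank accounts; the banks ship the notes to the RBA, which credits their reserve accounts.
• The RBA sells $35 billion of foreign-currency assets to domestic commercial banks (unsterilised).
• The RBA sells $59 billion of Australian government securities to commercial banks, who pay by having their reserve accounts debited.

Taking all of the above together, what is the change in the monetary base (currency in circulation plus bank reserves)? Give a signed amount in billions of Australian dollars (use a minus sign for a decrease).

RBA balance sheet:
  Assets:      Securities −$59B, Foreign assets −$35B
  Liabilities: Bank reserves −$48B, Currency in circulation −$46B
Commercial banking system:
  Assets:      Reserves at CB −$48B, Securities +$59B, Foreign assets +$35B
  Liabilities: Checkable deposits +$46B
Monetary base = currency + reserves: −$46B + (−$48B) = -$94 billion.

-$94 billion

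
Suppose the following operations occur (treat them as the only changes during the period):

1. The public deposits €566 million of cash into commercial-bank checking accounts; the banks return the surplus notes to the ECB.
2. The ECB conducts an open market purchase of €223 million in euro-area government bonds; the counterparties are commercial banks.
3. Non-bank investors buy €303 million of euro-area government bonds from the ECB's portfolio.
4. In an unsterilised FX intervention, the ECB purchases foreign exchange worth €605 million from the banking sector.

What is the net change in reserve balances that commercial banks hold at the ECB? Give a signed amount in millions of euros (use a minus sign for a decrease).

Currency deposit €566 million: returned notes are swapped for reserve credit → +€566M.
OMO purchase (from banks) €223 million: the ECB pays by crediting reserve accounts → +€223M.
Asset sale (to non-banks) €303 million: the non-bank buyers' banks settle from reserves → −€303M.
FX purchase €605 million: the ECB pays by crediting reserve accounts → +€605M.
Net: 566 + 223 − 303 + 605 = +€1091 million.

+€1091 million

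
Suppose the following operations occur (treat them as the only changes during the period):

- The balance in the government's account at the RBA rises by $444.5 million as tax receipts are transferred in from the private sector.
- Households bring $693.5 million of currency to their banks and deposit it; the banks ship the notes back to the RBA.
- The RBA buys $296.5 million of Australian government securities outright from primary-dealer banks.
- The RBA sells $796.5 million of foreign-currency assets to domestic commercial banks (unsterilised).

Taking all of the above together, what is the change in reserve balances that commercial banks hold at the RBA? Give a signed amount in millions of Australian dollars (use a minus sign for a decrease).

-$251 million

RBA balance sheet:
  Assets:      Securities +$296.5M, Foreign assets −$796.5M
  Liabilities: Bank reserves −$251M, Currency in circulation −$693.5M, Government deposits +$444.5M
Commercial banking system:
  Assets:      Reserves at CB −$251M, Securities −$296.5M, Foreign assets +$796.5M
  Liabilities: Checkable deposits +$249M
So the change in reserve balances that commercial banks hold at the RBA is -$251 million.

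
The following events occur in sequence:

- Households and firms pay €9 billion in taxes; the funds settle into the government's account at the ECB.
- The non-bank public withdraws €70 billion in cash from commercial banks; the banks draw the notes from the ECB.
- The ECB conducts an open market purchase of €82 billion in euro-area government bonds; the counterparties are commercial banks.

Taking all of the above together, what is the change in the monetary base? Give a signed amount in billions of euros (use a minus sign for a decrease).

Government account inflow €9 billion: reserves shift to a non-base liability → −€9B.
Currency withdrawal €70 billion: just a shift between currency and reserves — both are base money → 0.
OMO purchase (from banks) €82 billion: ECB balance sheet expands → +€82B.
Net: −9 + 0 + 82 = +€73 billion.

+€73 billion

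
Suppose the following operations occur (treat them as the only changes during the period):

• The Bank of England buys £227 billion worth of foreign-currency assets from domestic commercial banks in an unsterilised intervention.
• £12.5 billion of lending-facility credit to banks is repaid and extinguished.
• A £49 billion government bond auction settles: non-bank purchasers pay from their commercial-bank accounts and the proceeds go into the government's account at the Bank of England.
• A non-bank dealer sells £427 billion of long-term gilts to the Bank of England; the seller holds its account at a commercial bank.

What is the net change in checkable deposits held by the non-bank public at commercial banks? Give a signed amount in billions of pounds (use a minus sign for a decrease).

FX purchase £227 billion: the counterparty is a bank, so public deposits are unchanged → 0.
Discount-window repayment £12.5 billion: the counterparty is a bank, so public deposits are unchanged → 0.
Government account inflow £49 billion: non-bank counterparties' bank balances fall → −£49B.
Asset purchase (from non-banks) £427 billion: non-bank counterparties' bank balances rise → +£427B.
Net: 0 + 0 − 49 + 427 = +£378 billion.

+£378 billion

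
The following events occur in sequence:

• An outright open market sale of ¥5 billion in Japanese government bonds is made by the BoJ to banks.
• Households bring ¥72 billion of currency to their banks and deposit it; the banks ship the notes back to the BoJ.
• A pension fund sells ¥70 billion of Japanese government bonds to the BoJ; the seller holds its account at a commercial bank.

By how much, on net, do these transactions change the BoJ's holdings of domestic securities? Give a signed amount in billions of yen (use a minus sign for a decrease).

BoJ balance sheet:
  Assets:      Securities +¥65B
  Liabilities: Bank reserves +¥137B, Currency in circulation −¥72B
So the change in the BoJ's holdings of domestic securities is +¥65 billion.

+¥65 billion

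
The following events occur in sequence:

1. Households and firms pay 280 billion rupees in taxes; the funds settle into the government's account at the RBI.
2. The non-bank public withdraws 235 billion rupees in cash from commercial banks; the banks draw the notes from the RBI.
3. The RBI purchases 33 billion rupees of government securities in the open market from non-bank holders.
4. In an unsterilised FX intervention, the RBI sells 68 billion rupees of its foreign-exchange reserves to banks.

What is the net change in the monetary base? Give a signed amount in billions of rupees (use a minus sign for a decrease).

-315 billion

RBI balance sheet:
  Assets:      Securities +33B, Foreign assets −68B
  Liabilities: Bank reserves −550B, Currency in circulation +235B, Government deposits +280B
Commercial banking system:
  Assets:      Reserves at CB −550B, Foreign assets +68B
  Liabilities: Checkable deposits −482B
Monetary base = currency + reserves: +235B + (−550B) = -315 billion.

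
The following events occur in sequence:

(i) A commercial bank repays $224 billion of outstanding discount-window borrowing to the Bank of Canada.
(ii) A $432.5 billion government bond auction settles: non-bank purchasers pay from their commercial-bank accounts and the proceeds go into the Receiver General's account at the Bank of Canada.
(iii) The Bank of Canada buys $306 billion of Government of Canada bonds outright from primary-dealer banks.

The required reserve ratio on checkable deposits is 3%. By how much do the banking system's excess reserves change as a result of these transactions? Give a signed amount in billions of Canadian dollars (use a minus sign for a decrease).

Discount-window repayment $224 billion: reserves −$224B, deposits 0.
Government account inflow $432.5 billion: reserves −$432.5B, deposits −$432.5B.
OMO purchase (from banks) $306 billion: reserves +$306B, deposits 0.
Totals: Δreserves = −$350.5B, Δdeposits = −$432.5B.
Δrequired reserves = 3% × −$432.5B = −$12.975B.
Δexcess reserves = Δreserves − Δrequired = −$350.5B − (−$12.975B) = -$337.525 billion.

-$337.525 billion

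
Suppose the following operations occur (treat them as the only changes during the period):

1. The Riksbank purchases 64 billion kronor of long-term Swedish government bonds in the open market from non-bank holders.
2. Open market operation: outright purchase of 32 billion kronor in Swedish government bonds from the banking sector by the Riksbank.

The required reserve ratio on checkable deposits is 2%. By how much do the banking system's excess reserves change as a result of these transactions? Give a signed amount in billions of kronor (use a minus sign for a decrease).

+94.72 billion

Asset purchase (from non-banks) 64 billion kronor: reserves +64B, deposits +64B.
OMO purchase (from banks) 32 billion kronor: reserves +32B, deposits 0.
Totals: Δreserves = +96B, Δdeposits = +64B.
Δrequired reserves = 2% × +64B = +1.28B.
Δexcess reserves = Δreserves − Δrequired = +96B − (+1.28B) = +94.72 billion.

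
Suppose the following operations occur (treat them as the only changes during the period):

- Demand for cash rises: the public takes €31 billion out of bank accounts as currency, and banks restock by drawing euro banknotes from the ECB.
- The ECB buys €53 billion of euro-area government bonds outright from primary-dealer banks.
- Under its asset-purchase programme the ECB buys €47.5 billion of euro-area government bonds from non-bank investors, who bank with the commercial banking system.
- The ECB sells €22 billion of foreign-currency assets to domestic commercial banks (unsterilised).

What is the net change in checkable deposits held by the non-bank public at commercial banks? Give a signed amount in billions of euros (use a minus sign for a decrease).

+€16.5 billion

Currency withdrawal €31 billion: non-bank counterparties' bank balances fall → −€31B.
OMO purchase (from banks) €53 billion: the counterparty is a bank, so public deposits are unchanged → 0.
Asset purchase (from non-banks) €47.5 billion: non-bank counterparties' bank balances rise → +€47.5B.
FX sale €22 billion: the counterparty is a bank, so public deposits are unchanged → 0.
Net: −31 + 0 + 47.5 + 0 = +€16.5 billion.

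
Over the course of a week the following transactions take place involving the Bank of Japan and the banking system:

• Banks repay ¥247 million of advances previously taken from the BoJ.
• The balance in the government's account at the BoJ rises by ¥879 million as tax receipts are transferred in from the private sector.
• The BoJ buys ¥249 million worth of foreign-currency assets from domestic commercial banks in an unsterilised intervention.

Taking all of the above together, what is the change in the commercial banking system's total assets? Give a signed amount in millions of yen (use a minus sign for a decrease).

-¥1126 million

Discount-window repayment ¥247 million: bank balance sheets shrink → −¥247M.
Government account inflow ¥879 million: bank balance sheets shrink → −¥879M.
FX purchase ¥249 million: just an asset swap on bank balance sheets → 0.
Net: −247 − 879 + 0 = -¥1126 million.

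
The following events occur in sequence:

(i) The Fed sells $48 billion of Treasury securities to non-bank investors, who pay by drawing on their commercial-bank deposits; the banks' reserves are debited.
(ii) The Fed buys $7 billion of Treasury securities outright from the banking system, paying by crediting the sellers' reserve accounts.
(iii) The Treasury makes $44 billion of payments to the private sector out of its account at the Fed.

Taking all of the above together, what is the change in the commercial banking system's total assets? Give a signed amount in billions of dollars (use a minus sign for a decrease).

Asset sale (to non-banks) $48 billion: bank balance sheets shrink → −$48B.
OMO purchase (from banks) $7 billion: just an asset swap on bank balance sheets → 0.
Government spending $44 billion: bank balance sheets expand → +$44B.
Net: −48 + 0 + 44 = -$4 billion.

-$4 billion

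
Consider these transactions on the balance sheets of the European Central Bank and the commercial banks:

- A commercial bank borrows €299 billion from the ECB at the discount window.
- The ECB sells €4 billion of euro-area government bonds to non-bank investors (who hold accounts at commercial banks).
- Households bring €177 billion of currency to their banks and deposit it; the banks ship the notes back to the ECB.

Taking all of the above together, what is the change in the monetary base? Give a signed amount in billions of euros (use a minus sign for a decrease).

+€295 billion

ECB balance sheet:
  Assets:      Securities −€4B, Loans to banks +€299B
  Liabilities: Bank reserves +€472B, Currency in circulation −€177B
Commercial banking system:
  Assets:      Reserves at CB +€472B
  Liabilities: Checkable deposits +€173B, Borrowings from CB +€299B
Monetary base = currency + reserves: −€177B + (+€472B) = +€295 billion.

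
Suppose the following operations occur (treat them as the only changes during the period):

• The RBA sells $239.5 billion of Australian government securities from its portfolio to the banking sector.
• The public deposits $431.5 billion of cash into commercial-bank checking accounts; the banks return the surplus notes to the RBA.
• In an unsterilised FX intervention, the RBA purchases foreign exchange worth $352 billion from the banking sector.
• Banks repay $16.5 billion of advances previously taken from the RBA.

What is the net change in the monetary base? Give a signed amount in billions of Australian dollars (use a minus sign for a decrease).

+$96 billion

OMO sale (to banks) $239.5 billion: RBA balance sheet contracts → −$239.5B.
Currency deposit $431.5 billion: just a shift between currency and reserves — both are base money → 0.
FX purchase $352 billion: RBA balance sheet expands → +$352B.
Discount-window repayment $16.5 billion: RBA balance sheet contracts → −$16.5B.
Net: −239.5 + 0 + 352 − 16.5 = +$96 billion.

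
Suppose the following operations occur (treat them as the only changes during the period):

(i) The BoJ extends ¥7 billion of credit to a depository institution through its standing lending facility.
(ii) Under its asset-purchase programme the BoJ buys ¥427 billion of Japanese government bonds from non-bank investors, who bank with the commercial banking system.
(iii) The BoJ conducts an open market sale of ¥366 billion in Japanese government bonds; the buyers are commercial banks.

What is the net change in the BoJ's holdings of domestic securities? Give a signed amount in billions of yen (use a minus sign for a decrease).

+¥61 billion

Discount-window loan ¥7 billion: the BoJ's securities portfolio is untouched → 0.
Asset purchase (from non-banks) ¥427 billion: securities added to the BoJ's portfolio → +¥427B.
OMO sale (to banks) ¥366 billion: securities removed from the BoJ's portfolio → −¥366B.
Net: 0 + 427 − 366 = +¥61 billion.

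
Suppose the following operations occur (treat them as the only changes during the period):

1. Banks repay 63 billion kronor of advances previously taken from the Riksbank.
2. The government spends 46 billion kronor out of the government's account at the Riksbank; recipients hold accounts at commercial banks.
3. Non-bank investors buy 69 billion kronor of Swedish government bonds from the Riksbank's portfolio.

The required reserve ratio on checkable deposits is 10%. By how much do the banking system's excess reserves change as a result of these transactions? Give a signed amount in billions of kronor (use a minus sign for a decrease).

-83.7 billion

Discount-window repayment 63 billion kronor: reserves −63B, deposits 0.
Government spending 46 billion kronor: reserves +46B, deposits +46B.
Asset sale (to non-banks) 69 billion kronor: reserves −69B, deposits −69B.
Totals: Δreserves = −86B, Δdeposits = −23B.
Δrequired reserves = 10% × −23B = −2.3B.
Δexcess reserves = Δreserves − Δrequired = −86B − (−2.3B) = -83.7 billion.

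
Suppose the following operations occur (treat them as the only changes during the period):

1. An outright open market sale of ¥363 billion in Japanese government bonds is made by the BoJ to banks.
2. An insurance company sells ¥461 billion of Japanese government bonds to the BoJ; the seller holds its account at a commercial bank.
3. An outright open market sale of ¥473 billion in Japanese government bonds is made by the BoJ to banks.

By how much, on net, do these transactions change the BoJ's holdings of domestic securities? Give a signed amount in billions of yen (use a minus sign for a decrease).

OMO sale (to banks) ¥363 billion: securities removed from the BoJ's portfolio → −¥363B.
Asset purchase (from non-banks) ¥461 billion: securities added to the BoJ's portfolio → +¥461B.
OMO sale (to banks) ¥473 billion: securities removed from the BoJ's portfolio → −¥473B.
Net: −363 + 461 − 473 = -¥375 billion.

-¥375 billion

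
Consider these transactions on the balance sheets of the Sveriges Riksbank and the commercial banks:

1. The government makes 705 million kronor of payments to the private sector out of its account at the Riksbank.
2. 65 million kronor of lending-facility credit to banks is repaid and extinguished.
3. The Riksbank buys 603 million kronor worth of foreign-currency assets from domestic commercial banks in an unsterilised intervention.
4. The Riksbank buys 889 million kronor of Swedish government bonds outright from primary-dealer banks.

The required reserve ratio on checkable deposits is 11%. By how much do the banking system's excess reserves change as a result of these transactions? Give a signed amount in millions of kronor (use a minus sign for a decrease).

Government spending 705 million kronor: reserves +705M, deposits +705M.
Discount-window repayment 65 million kronor: reserves −65M, deposits 0.
FX purchase 603 million kronor: reserves +603M, deposits 0.
OMO purchase (from banks) 889 million kronor: reserves +889M, deposits 0.
Totals: Δreserves = +2132M, Δdeposits = +705M.
Δrequired reserves = 11% × +705M = +77.55M.
Δexcess reserves = Δreserves − Δrequired = +2132M − (+77.55M) = +2054.45 million.

+2054.45 million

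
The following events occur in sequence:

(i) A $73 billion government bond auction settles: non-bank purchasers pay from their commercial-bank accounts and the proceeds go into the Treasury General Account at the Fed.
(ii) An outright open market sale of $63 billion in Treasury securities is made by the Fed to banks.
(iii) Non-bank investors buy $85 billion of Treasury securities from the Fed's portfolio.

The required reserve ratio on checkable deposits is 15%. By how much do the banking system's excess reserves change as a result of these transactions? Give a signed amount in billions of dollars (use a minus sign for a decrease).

-$197.3 billion

Government account inflow $73 billion: reserves −$73B, deposits −$73B.
OMO sale (to banks) $63 billion: reserves −$63B, deposits 0.
Asset sale (to non-banks) $85 billion: reserves −$85B, deposits −$85B.
Totals: Δreserves = −$221B, Δdeposits = −$158B.
Δrequired reserves = 15% × −$158B = −$23.7B.
Δexcess reserves = Δreserves − Δrequired = −$221B − (−$23.7B) = -$197.3 billion.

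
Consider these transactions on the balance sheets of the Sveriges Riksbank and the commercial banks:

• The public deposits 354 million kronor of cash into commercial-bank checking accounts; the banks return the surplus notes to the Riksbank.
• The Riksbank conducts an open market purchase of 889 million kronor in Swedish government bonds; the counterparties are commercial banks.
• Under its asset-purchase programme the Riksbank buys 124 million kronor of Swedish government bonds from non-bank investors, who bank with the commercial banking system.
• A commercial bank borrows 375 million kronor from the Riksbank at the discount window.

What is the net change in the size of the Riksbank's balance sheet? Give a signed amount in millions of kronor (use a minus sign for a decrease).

Currency deposit 354 million kronor: only the composition of liabilities changes → 0.
OMO purchase (from banks) 889 million kronor: a Riksbank asset is acquired → +889M.
Asset purchase (from non-banks) 124 million kronor: a Riksbank asset is acquired → +124M.
Discount-window loan 375 million kronor: a Riksbank asset is acquired → +375M.
Net: 0 + 889 + 124 + 375 = +1388 million.

+1388 million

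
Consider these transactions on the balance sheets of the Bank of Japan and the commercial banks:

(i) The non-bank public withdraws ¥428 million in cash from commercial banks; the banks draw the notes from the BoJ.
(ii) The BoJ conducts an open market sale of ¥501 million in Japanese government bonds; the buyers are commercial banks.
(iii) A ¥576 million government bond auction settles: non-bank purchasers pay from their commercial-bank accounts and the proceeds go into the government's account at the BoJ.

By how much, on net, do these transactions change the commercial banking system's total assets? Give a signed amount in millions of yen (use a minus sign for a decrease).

Currency withdrawal ¥428 million: bank balance sheets shrink → −¥428M.
OMO sale (to banks) ¥501 million: just an asset swap on bank balance sheets → 0.
Government account inflow ¥576 million: bank balance sheets shrink → −¥576M.
Net: −428 + 0 − 576 = -¥1004 million.

-¥1004 million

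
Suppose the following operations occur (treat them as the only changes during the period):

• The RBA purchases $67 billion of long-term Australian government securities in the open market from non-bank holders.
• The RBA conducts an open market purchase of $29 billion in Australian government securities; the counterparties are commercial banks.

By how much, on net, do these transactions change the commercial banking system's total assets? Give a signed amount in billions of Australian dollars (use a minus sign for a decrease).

RBA balance sheet:
  Assets:      Securities +$96B
  Liabilities: Bank reserves +$96B
Commercial banking system:
  Assets:      Reserves at CB +$96B, Securities −$29B
  Liabilities: Checkable deposits +$67B
Change in total bank assets = +$67 billion.

+$67 billion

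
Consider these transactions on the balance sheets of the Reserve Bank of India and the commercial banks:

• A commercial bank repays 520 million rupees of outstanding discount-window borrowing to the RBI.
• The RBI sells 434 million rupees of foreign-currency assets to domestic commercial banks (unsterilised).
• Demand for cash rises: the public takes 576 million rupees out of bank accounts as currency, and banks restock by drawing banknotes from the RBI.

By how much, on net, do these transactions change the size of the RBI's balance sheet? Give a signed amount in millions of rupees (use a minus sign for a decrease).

Discount-window repayment 520 million rupees: an RBI asset is shed → −520M.
FX sale 434 million rupees: an RBI asset is shed → −434M.
Currency withdrawal 576 million rupees: only the composition of liabilities changes → 0.
Net: −520 − 434 + 0 = -954 million.

-954 million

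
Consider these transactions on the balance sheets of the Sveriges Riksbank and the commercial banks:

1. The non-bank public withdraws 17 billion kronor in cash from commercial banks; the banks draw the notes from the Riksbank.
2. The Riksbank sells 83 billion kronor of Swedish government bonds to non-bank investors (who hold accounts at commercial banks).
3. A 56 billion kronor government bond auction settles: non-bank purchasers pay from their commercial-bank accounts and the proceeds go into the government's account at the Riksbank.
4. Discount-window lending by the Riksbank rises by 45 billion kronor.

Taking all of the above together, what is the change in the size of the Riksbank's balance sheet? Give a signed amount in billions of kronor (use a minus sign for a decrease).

-38 billion

Riksbank balance sheet:
  Assets:      Securities −83B, Loans to banks +45B
  Liabilities: Bank reserves −111B, Currency in circulation +17B, Government deposits +56B
Change in total Riksbank assets = -38 billion.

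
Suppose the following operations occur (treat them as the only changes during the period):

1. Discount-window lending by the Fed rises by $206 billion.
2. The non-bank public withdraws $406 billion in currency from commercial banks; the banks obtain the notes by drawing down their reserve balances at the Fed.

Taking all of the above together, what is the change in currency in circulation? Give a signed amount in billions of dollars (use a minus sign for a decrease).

+$406 billion

Fed balance sheet:
  Assets:      Loans to banks +$206B
  Liabilities: Bank reserves −$200B, Currency in circulation +$406B
So the change in currency in circulation is +$406 billion.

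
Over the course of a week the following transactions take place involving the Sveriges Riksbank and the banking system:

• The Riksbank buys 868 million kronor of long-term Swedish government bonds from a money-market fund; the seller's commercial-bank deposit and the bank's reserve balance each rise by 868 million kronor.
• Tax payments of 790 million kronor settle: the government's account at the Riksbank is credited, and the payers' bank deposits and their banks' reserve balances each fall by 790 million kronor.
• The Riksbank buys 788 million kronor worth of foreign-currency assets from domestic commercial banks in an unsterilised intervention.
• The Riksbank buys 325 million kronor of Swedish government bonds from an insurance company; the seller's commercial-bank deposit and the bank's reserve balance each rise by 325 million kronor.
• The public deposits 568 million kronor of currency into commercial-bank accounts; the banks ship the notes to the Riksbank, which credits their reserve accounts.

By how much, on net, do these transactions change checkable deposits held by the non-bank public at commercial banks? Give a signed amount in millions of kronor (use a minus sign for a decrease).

+971 million

Asset purchase (from non-banks) 868 million kronor: non-bank counterparties' bank balances rise → +868M.
Government account inflow 790 million kronor: non-bank counterparties' bank balances fall → −790M.
FX purchase 788 million kronor: the counterparty is a bank, so public deposits are unchanged → 0.
Asset purchase (from non-banks) 325 million kronor: non-bank counterparties' bank balances rise → +325M.
Currency deposit 568 million kronor: non-bank counterparties' bank balances rise → +568M.
Net: 868 − 790 + 0 + 325 + 568 = +971 million.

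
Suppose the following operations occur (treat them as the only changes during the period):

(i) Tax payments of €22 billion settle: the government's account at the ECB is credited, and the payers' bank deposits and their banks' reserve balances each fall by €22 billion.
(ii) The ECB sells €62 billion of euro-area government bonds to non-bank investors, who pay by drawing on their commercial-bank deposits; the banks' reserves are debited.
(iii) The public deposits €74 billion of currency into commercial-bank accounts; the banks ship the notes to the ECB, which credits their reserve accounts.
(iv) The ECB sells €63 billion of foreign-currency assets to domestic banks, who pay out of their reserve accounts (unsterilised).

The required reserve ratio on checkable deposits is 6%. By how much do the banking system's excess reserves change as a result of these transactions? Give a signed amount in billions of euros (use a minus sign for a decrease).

Government account inflow €22 billion: reserves −€22B, deposits −€22B.
Asset sale (to non-banks) €62 billion: reserves −€62B, deposits −€62B.
Currency deposit €74 billion: reserves +€74B, deposits +€74B.
FX sale €63 billion: reserves −€63B, deposits 0.
Totals: Δreserves = −€73B, Δdeposits = −€10B.
Δrequired reserves = 6% × −€10B = −€0.6B.
Δexcess reserves = Δreserves − Δrequired = −€73B − (−€0.6B) = -€72.4 billion.

-€72.4 billion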